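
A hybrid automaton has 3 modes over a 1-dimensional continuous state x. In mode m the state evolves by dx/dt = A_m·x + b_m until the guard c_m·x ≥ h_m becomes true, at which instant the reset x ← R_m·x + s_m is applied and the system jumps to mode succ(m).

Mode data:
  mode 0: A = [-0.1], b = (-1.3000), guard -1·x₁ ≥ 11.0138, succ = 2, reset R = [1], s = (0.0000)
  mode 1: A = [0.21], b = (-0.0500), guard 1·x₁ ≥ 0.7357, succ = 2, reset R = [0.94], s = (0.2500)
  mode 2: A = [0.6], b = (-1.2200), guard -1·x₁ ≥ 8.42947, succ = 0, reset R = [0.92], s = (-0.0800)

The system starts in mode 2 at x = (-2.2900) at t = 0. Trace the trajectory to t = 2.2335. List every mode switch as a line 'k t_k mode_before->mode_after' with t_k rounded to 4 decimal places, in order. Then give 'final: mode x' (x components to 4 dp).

Mode 2: guard c·x = 8.4295 hit at Δt = 1.4730 (t = 1.4730), x⁻ = (-8.4295) → reset → x⁺ = (-7.8351), jump to mode 0
Mode 0: flow for 0.7605 to horizon, guard not reached → x = (-8.2133)

1 1.4730 2->0
final: 0 -8.2133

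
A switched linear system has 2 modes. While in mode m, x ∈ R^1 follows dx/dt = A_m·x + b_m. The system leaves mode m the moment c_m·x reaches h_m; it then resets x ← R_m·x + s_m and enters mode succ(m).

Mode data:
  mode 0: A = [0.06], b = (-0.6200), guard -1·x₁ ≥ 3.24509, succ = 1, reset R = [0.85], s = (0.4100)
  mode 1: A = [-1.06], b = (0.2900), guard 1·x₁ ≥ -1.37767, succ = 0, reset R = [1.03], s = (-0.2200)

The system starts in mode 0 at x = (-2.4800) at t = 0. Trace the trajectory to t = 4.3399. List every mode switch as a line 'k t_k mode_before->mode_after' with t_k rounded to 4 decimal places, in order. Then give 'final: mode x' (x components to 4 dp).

1 0.9666 0->1
2 1.4028 1->0
3 3.5009 0->1
4 3.9370 1->0
final: 0 -1.9319

Mode 0: guard c·x = 3.2451 hit at Δt = 0.9666 (t = 0.9666), x⁻ = (-3.2451) → reset → x⁺ = (-2.3483), jump to mode 1
Mode 1: guard c·x = -1.3777 hit at Δt = 0.4362 (t = 1.4028), x⁻ = (-1.3777) → reset → x⁺ = (-1.6390), jump to mode 0
Mode 0: guard c·x = 3.2451 hit at Δt = 2.0981 (t = 3.5009), x⁻ = (-3.2451) → reset → x⁺ = (-2.3483), jump to mode 1
Mode 1: guard c·x = -1.3777 hit at Δt = 0.4362 (t = 3.9370), x⁻ = (-1.3777) → reset → x⁺ = (-1.6390), jump to mode 0
Mode 0: flow for 0.4029 to horizon, guard not reached → x = (-1.9319)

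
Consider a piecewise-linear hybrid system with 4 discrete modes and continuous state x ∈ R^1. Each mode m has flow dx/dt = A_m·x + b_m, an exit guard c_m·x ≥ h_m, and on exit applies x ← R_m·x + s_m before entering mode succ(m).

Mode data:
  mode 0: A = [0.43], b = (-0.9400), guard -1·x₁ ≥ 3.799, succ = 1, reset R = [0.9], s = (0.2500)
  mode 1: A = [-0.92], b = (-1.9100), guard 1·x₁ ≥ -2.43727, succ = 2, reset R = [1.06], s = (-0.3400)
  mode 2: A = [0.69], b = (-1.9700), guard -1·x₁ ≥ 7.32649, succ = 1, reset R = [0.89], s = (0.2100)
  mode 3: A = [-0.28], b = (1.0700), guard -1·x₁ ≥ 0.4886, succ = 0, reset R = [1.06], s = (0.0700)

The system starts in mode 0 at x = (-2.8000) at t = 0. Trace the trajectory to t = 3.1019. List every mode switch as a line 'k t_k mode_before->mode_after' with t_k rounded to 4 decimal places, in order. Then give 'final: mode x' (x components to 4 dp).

1 0.4247 0->1
2 1.6283 1->2
3 2.4492 2->1
final: 1 -4.3989

Mode 0: guard c·x = 3.7990 hit at Δt = 0.4247 (t = 0.4247), x⁻ = (-3.7990) → reset → x⁺ = (-3.1691), jump to mode 1
Mode 1: guard c·x = -2.4373 hit at Δt = 1.2036 (t = 1.6283), x⁻ = (-2.4373) → reset → x⁺ = (-2.9235), jump to mode 2
Mode 2: guard c·x = 7.3265 hit at Δt = 0.8209 (t = 2.4492), x⁻ = (-7.3265) → reset → x⁺ = (-6.3106), jump to mode 1
Mode 1: flow for 0.6527 to horizon, guard not reached → x = (-4.3989)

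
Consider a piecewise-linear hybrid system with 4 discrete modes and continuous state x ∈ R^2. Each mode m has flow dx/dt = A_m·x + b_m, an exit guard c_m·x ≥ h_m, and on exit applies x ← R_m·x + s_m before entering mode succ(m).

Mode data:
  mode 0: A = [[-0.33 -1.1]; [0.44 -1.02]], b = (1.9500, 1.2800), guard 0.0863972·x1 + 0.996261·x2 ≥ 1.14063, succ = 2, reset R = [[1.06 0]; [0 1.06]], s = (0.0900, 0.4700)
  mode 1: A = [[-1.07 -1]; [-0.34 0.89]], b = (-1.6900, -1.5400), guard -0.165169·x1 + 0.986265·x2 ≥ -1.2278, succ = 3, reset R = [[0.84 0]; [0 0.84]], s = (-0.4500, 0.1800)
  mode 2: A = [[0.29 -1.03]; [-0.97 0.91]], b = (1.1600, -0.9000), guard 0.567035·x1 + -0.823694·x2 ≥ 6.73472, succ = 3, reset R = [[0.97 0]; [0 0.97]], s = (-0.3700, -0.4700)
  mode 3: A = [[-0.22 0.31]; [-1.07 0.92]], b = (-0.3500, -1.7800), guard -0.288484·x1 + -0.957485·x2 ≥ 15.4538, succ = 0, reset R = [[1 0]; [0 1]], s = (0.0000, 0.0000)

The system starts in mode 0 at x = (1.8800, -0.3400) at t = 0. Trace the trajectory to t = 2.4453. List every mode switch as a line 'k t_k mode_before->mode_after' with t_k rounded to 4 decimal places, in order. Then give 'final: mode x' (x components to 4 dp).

1 0.6697 0->2
2 1.7854 2->3
final: 3 2.6604 -13.9803

Mode 0: guard c·x = 1.1406 hit at Δt = 0.6697 (t = 0.6697), x⁻ = (2.4279, 0.9344) → reset → x⁺ = (2.6636, 1.4604), jump to mode 2
Mode 2: guard c·x = 6.7347 hit at Δt = 1.1157 (t = 1.7854), x⁻ = (5.8575, -4.1439) → reset → x⁺ = (5.3118, -4.4896), jump to mode 3
Mode 3: flow for 0.6599 to horizon, guard not reached → x = (2.6604, -13.9803)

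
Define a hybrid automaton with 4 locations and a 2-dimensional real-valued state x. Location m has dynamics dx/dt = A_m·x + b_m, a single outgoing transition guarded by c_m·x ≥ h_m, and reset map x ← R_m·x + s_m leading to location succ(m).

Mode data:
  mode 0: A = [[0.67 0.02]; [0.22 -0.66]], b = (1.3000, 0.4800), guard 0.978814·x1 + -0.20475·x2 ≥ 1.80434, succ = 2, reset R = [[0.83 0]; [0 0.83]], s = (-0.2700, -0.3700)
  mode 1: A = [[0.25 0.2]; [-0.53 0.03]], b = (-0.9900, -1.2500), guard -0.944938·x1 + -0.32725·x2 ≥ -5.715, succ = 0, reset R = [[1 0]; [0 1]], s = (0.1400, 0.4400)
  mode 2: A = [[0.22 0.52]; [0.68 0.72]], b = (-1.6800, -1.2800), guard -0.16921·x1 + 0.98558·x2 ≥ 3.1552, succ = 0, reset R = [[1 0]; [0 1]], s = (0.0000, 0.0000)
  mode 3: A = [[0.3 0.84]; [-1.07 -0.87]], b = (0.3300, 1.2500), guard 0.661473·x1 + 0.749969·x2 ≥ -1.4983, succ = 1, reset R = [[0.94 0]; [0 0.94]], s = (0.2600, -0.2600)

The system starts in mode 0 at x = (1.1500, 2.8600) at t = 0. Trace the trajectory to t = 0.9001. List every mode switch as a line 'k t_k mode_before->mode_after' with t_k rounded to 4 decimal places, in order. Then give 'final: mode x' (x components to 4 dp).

1 0.4805 0->2
final: 2 1.5393 2.1463

Mode 0: guard c·x = 1.8043 hit at Δt = 0.4805 (t = 0.4805), x⁻ = (2.3536, 2.4391) → reset → x⁺ = (1.6835, 1.6544), jump to mode 2
Mode 2: flow for 0.4196 to horizon, guard not reached → x = (1.5393, 2.1463)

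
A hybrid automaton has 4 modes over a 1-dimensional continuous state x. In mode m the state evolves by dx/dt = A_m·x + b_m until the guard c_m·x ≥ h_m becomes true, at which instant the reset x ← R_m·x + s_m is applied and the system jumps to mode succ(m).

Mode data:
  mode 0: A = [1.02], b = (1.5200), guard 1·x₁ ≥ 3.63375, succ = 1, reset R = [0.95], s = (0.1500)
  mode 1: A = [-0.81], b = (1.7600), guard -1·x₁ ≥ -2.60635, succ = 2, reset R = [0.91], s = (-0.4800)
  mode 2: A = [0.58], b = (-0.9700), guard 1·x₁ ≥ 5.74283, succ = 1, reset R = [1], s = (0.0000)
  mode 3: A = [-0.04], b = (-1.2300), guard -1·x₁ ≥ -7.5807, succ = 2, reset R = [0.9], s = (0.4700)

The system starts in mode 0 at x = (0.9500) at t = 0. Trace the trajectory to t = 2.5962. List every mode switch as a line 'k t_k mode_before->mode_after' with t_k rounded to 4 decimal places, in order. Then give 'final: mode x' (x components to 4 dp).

1 0.7273 0->1
2 2.2001 1->2
final: 2 1.9484

Mode 0: guard c·x = 3.6338 hit at Δt = 0.7273 (t = 0.7273), x⁻ = (3.6337) → reset → x⁺ = (3.6021), jump to mode 1
Mode 1: guard c·x = -2.6063 hit at Δt = 1.4728 (t = 2.2001), x⁻ = (2.6063) → reset → x⁺ = (1.8918), jump to mode 2
Mode 2: flow for 0.3961 to horizon, guard not reached → x = (1.9484)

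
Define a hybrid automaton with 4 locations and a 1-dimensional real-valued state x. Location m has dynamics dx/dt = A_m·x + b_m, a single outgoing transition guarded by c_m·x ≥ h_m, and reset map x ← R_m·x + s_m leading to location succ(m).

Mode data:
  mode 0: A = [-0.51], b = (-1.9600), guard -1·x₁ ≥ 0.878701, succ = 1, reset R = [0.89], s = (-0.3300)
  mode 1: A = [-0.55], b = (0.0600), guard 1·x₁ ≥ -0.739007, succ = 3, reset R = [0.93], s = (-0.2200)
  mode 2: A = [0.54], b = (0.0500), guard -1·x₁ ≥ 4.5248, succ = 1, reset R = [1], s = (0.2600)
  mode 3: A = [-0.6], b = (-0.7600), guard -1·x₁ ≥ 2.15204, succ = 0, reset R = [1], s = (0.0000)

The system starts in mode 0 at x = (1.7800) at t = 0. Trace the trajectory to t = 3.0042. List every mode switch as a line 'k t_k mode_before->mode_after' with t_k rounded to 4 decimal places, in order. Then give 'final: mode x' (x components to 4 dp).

Mode 0: guard c·x = 0.8787 hit at Δt = 1.2553 (t = 1.2553), x⁻ = (-0.8787) → reset → x⁺ = (-1.1120), jump to mode 1
Mode 1: guard c·x = -0.7390 hit at Δt = 0.6628 (t = 1.9181), x⁻ = (-0.7390) → reset → x⁺ = (-0.9073), jump to mode 3
Mode 3: flow for 1.0861 to horizon, guard not reached → x = (-1.0794)

1 1.2553 0->1
2 1.9181 1->3
final: 3 -1.0794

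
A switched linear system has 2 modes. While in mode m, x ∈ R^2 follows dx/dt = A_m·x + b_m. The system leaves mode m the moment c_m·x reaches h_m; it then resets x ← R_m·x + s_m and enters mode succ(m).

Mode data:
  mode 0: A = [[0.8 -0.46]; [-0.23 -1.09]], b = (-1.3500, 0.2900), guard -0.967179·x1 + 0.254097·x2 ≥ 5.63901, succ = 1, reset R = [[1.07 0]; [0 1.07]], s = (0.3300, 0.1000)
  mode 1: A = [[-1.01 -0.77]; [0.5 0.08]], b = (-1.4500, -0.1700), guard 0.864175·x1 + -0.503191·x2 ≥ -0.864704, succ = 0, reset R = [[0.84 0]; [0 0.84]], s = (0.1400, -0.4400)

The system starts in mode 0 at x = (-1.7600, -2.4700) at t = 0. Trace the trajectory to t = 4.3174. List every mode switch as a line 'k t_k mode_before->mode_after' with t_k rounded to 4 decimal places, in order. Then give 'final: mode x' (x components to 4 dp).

1 1.1366 0->1
2 2.1918 1->0
3 3.3031 0->1
final: 1 -2.4029 -2.1171

Mode 0: guard c·x = 5.6390 hit at Δt = 1.1366 (t = 1.1366), x⁻ = (-5.8194, 0.0419) → reset → x⁺ = (-5.8967, 0.1448), jump to mode 1
Mode 1: guard c·x = -0.8647 hit at Δt = 1.0552 (t = 2.1918), x⁻ = (-2.2857, -2.2069) → reset → x⁺ = (-1.7800, -2.2938), jump to mode 0
Mode 0: guard c·x = 5.6390 hit at Δt = 1.1113 (t = 3.3031), x⁻ = (-5.8126, 0.0675) → reset → x⁺ = (-5.8895, 0.1722), jump to mode 1
Mode 1: flow for 1.0143 to horizon, guard not reached → x = (-2.4029, -2.1171)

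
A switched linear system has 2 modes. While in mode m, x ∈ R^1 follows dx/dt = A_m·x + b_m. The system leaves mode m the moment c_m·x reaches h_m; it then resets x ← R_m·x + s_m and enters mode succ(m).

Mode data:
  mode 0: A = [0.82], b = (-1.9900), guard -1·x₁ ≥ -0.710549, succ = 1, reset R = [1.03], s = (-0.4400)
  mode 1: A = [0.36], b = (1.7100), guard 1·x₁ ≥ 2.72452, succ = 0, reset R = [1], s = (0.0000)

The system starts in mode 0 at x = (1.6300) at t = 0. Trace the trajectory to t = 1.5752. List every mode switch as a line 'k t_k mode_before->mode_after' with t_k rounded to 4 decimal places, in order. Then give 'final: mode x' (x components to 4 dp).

1 0.9357 0->1
final: 1 1.5971

Mode 0: guard c·x = -0.7105 hit at Δt = 0.9357 (t = 0.9357), x⁻ = (0.7105) → reset → x⁺ = (0.2919), jump to mode 1
Mode 1: flow for 0.6395 to horizon, guard not reached → x = (1.5971)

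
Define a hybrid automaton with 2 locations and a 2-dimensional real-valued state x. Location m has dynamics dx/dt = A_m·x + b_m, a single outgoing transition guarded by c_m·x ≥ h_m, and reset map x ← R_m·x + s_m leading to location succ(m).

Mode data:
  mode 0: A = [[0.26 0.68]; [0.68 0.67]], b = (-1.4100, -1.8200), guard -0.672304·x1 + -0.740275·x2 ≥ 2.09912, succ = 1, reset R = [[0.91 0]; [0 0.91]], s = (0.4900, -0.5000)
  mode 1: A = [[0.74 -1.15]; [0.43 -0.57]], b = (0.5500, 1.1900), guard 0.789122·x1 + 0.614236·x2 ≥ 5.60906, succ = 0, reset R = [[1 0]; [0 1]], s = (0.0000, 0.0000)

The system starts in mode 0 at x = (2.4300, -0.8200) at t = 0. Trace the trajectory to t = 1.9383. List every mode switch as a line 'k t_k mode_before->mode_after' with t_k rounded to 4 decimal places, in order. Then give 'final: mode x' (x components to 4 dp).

1 1.0988 0->1
final: 1 4.2962 -0.4141

Mode 0: guard c·x = 2.0991 hit at Δt = 1.0988 (t = 1.0988), x⁻ = (0.0949, -2.9218) → reset → x⁺ = (0.5763, -3.1588), jump to mode 1
Mode 1: flow for 0.8395 to horizon, guard not reached → x = (4.2962, -0.4141)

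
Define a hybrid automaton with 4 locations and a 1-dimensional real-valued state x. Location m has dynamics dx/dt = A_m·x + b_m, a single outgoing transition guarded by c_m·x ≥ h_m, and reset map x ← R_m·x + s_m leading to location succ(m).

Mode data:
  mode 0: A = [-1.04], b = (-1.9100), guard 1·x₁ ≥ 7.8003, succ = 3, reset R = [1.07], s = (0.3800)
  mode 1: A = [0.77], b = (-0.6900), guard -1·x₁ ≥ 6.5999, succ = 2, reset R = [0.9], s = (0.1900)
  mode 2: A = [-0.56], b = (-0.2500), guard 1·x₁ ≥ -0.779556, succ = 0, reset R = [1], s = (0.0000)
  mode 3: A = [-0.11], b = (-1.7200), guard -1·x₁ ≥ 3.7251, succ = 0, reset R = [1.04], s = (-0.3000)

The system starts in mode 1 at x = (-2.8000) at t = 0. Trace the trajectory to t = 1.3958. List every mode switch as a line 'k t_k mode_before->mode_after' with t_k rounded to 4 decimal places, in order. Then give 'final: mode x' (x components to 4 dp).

Mode 1: guard c·x = 6.5999 hit at Δt = 0.9183 (t = 0.9183), x⁻ = (-6.5999) → reset → x⁺ = (-5.7499), jump to mode 2
Mode 2: flow for 0.4775 to horizon, guard not reached → x = (-4.5055)

1 0.9183 1->2
final: 2 -4.5055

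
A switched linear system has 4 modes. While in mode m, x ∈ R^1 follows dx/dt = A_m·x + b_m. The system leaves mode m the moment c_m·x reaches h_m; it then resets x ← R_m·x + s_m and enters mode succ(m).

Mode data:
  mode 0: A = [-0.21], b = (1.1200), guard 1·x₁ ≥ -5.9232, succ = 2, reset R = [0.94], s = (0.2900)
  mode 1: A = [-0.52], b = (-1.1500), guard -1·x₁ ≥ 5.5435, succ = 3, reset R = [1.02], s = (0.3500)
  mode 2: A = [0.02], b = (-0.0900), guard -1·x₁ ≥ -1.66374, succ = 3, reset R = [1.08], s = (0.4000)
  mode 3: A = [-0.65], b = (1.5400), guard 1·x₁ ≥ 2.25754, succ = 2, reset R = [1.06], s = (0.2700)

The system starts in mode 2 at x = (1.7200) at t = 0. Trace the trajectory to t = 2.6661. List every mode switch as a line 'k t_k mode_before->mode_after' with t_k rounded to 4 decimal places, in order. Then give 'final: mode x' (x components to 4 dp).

1 1.0018 2->3
2 1.6695 3->2
final: 2 2.6260

Mode 2: guard c·x = -1.6637 hit at Δt = 1.0018 (t = 1.0018), x⁻ = (1.6637) → reset → x⁺ = (2.1968), jump to mode 3
Mode 3: guard c·x = 2.2575 hit at Δt = 0.6677 (t = 1.6695), x⁻ = (2.2575) → reset → x⁺ = (2.6630), jump to mode 2
Mode 2: flow for 0.9966 to horizon, guard not reached → x = (2.6260)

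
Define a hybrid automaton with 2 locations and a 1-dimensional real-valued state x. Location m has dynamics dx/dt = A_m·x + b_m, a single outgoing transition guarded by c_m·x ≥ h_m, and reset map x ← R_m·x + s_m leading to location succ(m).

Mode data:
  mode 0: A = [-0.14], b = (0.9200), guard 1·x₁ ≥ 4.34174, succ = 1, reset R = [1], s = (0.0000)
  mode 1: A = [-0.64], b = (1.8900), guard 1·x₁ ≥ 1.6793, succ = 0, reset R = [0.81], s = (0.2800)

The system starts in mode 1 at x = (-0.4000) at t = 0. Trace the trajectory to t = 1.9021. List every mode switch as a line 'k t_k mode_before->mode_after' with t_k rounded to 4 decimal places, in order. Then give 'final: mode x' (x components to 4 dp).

1 1.5123 1->0
final: 0 1.9021

Mode 1: guard c·x = 1.6793 hit at Δt = 1.5123 (t = 1.5123), x⁻ = (1.6793) → reset → x⁺ = (1.6402), jump to mode 0
Mode 0: flow for 0.3898 to horizon, guard not reached → x = (1.9021)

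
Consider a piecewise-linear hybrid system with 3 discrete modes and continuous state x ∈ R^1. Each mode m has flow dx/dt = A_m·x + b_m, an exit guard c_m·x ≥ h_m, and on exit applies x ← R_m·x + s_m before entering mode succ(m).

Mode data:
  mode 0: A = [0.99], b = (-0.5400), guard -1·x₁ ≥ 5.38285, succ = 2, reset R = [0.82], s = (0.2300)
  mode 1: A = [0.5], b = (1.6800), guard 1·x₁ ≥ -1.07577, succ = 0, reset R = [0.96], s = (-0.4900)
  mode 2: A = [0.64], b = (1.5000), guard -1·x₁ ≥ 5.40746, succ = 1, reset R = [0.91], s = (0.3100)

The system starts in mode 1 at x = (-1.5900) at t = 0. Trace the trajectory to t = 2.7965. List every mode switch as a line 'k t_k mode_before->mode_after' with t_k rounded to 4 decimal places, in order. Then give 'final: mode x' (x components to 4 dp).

Mode 1: guard c·x = -1.0758 hit at Δt = 0.5101 (t = 0.5101), x⁻ = (-1.0758) → reset → x⁺ = (-1.5227), jump to mode 0
Mode 0: guard c·x = 5.3829 hit at Δt = 1.0637 (t = 1.5738), x⁻ = (-5.3828) → reset → x⁺ = (-4.1839), jump to mode 2
Mode 2: guard c·x = 5.4075 hit at Δt = 0.7965 (t = 2.3703), x⁻ = (-5.4075) → reset → x⁺ = (-4.6108), jump to mode 1
Mode 1: flow for 0.4262 to horizon, guard not reached → x = (-4.9079)

1 0.5101 1->0
2 1.5738 0->2
3 2.3703 2->1
final: 1 -4.9079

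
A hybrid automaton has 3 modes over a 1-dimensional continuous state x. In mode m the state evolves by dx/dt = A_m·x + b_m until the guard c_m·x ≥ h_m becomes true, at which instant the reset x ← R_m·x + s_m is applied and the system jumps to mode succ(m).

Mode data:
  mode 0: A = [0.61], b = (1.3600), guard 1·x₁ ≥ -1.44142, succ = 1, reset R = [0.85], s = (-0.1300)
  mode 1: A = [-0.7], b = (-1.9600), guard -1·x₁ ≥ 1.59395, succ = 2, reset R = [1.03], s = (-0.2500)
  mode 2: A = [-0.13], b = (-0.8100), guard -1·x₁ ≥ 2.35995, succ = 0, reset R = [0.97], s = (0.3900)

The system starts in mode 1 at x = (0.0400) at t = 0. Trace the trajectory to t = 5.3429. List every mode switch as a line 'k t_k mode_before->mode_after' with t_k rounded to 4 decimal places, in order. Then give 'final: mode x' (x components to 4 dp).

1 1.2235 1->2
2 2.1018 2->0
3 3.5271 0->1
4 3.7851 1->2
5 4.6634 2->0
final: 0 -1.7295

Mode 1: guard c·x = 1.5939 hit at Δt = 1.2235 (t = 1.2235), x⁻ = (-1.5939) → reset → x⁺ = (-1.8918), jump to mode 2
Mode 2: guard c·x = 2.3599 hit at Δt = 0.8783 (t = 2.1018), x⁻ = (-2.3599) → reset → x⁺ = (-1.8992), jump to mode 0
Mode 0: guard c·x = -1.4414 hit at Δt = 1.4253 (t = 3.5271), x⁻ = (-1.4414) → reset → x⁺ = (-1.3552), jump to mode 1
Mode 1: guard c·x = 1.5939 hit at Δt = 0.2580 (t = 3.7851), x⁻ = (-1.5939) → reset → x⁺ = (-1.8918), jump to mode 2
Mode 2: guard c·x = 2.3599 hit at Δt = 0.8783 (t = 4.6634), x⁻ = (-2.3599) → reset → x⁺ = (-1.8992), jump to mode 0
Mode 0: flow for 0.6795 to horizon, guard not reached → x = (-1.7295)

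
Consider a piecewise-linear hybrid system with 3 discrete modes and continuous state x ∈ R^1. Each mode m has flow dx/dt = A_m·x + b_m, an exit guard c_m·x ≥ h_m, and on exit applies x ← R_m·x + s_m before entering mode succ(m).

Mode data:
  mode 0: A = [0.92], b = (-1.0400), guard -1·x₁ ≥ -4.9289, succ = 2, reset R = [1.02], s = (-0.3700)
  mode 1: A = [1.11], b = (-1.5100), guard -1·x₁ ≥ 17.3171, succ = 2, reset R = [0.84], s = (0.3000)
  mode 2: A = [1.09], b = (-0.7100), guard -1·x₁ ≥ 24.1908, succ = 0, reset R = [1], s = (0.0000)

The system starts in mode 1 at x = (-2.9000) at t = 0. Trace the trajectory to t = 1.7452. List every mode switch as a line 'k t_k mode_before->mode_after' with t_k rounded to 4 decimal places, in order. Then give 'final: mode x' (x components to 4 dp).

Mode 1: guard c·x = 17.3171 hit at Δt = 1.3315 (t = 1.3315), x⁻ = (-17.3171) → reset → x⁺ = (-14.2464), jump to mode 2
Mode 2: flow for 0.4137 to horizon, guard not reached → x = (-22.7348)

1 1.3315 1->2
final: 2 -22.7348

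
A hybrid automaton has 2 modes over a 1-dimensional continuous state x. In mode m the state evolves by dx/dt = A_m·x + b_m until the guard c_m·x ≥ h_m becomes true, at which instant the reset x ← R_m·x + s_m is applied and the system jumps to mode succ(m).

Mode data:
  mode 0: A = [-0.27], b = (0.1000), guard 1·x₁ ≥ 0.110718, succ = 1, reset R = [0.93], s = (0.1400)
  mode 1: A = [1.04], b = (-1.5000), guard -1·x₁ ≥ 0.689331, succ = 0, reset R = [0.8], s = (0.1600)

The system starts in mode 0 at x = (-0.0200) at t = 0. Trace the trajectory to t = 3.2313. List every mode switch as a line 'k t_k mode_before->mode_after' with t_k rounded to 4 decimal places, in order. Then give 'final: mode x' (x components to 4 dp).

1 1.5102 0->1
2 2.0632 1->0
final: 0 -0.1854

Mode 0: guard c·x = 0.1107 hit at Δt = 1.5102 (t = 1.5102), x⁻ = (0.1107) → reset → x⁺ = (0.2430), jump to mode 1
Mode 1: guard c·x = 0.6893 hit at Δt = 0.5530 (t = 2.0632), x⁻ = (-0.6893) → reset → x⁺ = (-0.3915), jump to mode 0
Mode 0: flow for 1.1681 to horizon, guard not reached → x = (-0.1854)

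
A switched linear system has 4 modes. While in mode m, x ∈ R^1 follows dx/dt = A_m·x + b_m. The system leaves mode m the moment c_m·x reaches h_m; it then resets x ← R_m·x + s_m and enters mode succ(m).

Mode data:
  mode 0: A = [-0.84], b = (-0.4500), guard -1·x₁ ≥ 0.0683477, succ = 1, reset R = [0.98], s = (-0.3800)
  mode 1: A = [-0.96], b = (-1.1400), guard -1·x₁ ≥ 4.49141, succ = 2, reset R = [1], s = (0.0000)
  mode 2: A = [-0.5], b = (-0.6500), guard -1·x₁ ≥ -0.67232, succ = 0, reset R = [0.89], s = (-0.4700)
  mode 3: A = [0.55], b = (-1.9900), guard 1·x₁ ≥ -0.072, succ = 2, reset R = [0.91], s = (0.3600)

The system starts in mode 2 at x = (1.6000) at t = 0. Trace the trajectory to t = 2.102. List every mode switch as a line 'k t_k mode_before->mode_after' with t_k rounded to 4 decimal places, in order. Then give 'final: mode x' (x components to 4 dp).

1 0.7710 2->0
2 1.1892 0->1
final: 1 -0.8792

Mode 2: guard c·x = -0.6723 hit at Δt = 0.7710 (t = 0.7710), x⁻ = (0.6723) → reset → x⁺ = (0.1284), jump to mode 0
Mode 0: guard c·x = 0.0683 hit at Δt = 0.4182 (t = 1.1892), x⁻ = (-0.0683) → reset → x⁺ = (-0.4470), jump to mode 1
Mode 1: flow for 0.9128 to horizon, guard not reached → x = (-0.8792)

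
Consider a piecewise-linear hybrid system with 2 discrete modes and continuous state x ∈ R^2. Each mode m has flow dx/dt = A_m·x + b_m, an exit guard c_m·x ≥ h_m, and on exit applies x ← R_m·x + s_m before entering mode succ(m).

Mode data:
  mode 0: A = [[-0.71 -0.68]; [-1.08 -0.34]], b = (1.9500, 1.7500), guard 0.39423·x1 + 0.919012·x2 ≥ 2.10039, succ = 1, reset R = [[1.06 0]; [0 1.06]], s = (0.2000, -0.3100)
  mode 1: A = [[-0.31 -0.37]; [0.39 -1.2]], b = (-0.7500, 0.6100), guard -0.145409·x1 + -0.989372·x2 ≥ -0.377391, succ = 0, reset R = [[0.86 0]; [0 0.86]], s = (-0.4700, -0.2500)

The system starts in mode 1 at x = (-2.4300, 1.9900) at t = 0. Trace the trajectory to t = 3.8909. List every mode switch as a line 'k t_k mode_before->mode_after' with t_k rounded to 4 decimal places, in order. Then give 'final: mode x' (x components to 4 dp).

1 0.6128 1->0
2 1.3770 0->1
3 2.4825 1->0
4 3.3705 0->1
final: 1 -1.1009 1.3966

Mode 1: guard c·x = -0.3774 hit at Δt = 0.6128 (t = 0.6128), x⁻ = (-2.6958, 0.7777) → reset → x⁺ = (-2.7884, 0.4188), jump to mode 0
Mode 0: guard c·x = 2.1004 hit at Δt = 0.7642 (t = 1.3770), x⁻ = (-1.2230, 2.8101) → reset → x⁺ = (-1.0964, 2.6687), jump to mode 1
Mode 1: guard c·x = -0.3774 hit at Δt = 1.1055 (t = 2.4825), x⁻ = (-1.9753, 0.6718) → reset → x⁺ = (-2.1688, 0.3277), jump to mode 0
Mode 0: guard c·x = 2.1004 hit at Δt = 0.8880 (t = 3.3705), x⁻ = (-0.6457, 2.5625) → reset → x⁺ = (-0.4844, 2.4062), jump to mode 1
Mode 1: flow for 0.5204 to horizon, guard not reached → x = (-1.1009, 1.3966)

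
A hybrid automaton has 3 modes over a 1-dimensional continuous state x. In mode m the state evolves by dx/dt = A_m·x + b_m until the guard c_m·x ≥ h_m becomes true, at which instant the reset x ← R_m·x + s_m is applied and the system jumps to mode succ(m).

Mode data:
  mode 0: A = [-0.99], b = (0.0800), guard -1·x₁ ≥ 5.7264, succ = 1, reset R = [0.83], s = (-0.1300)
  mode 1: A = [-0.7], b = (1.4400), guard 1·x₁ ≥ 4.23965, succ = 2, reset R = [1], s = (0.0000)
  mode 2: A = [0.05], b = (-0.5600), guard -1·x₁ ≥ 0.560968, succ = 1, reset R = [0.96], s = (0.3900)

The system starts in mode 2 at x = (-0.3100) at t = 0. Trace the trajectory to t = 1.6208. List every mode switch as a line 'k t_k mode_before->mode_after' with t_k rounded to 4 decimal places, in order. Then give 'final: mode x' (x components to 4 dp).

1 0.4314 2->1
final: 1 1.0978

Mode 2: guard c·x = 0.5610 hit at Δt = 0.4314 (t = 0.4314), x⁻ = (-0.5610) → reset → x⁺ = (-0.1485), jump to mode 1
Mode 1: flow for 1.1894 to horizon, guard not reached → x = (1.0978)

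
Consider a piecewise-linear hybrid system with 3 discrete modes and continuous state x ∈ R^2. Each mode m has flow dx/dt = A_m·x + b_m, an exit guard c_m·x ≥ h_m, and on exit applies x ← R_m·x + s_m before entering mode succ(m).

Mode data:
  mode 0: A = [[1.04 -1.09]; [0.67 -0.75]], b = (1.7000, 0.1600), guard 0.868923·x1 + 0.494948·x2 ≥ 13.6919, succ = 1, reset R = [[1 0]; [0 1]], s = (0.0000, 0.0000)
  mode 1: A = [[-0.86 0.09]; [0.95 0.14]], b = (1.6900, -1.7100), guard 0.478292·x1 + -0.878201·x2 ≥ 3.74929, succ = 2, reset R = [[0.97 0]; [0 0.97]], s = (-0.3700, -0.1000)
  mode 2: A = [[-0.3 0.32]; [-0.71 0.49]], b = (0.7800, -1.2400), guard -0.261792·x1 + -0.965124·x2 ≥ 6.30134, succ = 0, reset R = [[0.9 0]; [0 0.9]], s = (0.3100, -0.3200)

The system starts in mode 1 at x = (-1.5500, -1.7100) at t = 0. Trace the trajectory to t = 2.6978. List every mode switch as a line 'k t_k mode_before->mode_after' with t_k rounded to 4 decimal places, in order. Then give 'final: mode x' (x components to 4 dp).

Mode 1: guard c·x = 3.7493 hit at Δt = 0.9242 (t = 0.9242), x⁻ = (0.1941, -4.1636) → reset → x⁺ = (-0.1817, -4.1387), jump to mode 2
Mode 2: guard c·x = 6.3013 hit at Δt = 0.6295 (t = 1.5537), x⁻ = (-0.6648, -6.3487) → reset → x⁺ = (-0.2883, -6.0338), jump to mode 0
Mode 0: flow for 1.1441 to horizon, guard not reached → x = (11.4530, 0.6232)

1 0.9242 1->2
2 1.5537 2->0
final: 0 11.4530 0.6232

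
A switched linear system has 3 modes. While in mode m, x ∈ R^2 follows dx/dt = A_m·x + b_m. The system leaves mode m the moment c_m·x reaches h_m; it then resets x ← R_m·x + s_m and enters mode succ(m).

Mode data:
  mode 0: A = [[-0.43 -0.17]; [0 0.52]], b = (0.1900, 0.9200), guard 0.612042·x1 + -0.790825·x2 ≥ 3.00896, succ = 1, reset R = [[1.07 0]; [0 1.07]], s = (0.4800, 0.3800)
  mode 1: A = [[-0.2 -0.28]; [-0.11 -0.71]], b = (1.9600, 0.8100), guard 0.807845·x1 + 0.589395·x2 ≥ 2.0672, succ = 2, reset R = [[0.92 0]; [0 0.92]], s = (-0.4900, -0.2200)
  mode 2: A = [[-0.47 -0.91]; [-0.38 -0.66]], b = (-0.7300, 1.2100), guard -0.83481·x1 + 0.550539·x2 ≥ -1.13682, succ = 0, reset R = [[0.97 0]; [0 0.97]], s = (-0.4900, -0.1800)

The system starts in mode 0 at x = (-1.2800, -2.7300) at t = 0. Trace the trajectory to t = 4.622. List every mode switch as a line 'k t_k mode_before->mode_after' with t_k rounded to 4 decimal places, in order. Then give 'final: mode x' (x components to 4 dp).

1 1.3917 0->1
2 2.6707 1->2
3 3.8229 2->0
final: 0 0.6534 0.4579

Mode 0: guard c·x = 3.0090 hit at Δt = 1.3917 (t = 1.3917), x⁻ = (0.0704, -3.7504) → reset → x⁺ = (0.5553, -3.6329), jump to mode 1
Mode 1: guard c·x = 2.0672 hit at Δt = 1.2790 (t = 2.6707), x⁻ = (3.2832, -0.9928) → reset → x⁺ = (2.5306, -1.1334), jump to mode 2
Mode 2: guard c·x = -1.1368 hit at Δt = 1.1522 (t = 3.8229), x⁻ = (1.2806, -0.1230) → reset → x⁺ = (0.7522, -0.2993), jump to mode 0
Mode 0: flow for 0.7991 to horizon, guard not reached → x = (0.6534, 0.4579)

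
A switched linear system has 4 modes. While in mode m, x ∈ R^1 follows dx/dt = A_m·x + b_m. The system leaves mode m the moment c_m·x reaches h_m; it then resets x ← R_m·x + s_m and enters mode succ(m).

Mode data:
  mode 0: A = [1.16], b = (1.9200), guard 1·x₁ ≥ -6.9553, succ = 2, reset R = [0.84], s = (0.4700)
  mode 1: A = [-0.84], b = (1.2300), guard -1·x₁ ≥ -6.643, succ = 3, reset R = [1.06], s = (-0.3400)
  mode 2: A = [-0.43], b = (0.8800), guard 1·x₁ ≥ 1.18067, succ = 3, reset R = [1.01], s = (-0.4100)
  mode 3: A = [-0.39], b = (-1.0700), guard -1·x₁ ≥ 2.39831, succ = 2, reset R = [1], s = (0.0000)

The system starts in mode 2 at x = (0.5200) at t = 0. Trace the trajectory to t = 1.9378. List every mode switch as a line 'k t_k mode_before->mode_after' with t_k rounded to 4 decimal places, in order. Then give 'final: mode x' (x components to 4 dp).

1 1.3187 2->3
final: 3 0.0261

Mode 2: guard c·x = 1.1807 hit at Δt = 1.3187 (t = 1.3187), x⁻ = (1.1807) → reset → x⁺ = (0.7825), jump to mode 3
Mode 3: flow for 0.6191 to horizon, guard not reached → x = (0.0261)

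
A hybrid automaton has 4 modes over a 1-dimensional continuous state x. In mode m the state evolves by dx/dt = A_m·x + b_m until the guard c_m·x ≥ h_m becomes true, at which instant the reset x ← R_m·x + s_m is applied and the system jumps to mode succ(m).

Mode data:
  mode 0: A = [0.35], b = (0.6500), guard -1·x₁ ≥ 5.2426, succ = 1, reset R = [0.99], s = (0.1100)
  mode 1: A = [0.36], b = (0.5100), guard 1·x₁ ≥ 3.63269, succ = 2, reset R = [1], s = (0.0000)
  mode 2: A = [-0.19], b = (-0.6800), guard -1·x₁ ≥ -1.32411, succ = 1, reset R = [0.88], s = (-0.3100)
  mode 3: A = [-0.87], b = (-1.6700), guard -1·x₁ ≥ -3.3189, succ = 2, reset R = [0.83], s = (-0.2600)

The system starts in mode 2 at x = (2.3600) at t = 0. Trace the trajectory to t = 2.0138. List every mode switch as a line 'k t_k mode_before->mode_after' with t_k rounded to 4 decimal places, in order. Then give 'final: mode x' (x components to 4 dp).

1 1.0088 2->1
final: 1 1.8456

Mode 2: guard c·x = -1.3241 hit at Δt = 1.0088 (t = 1.0088), x⁻ = (1.3241) → reset → x⁺ = (0.8552), jump to mode 1
Mode 1: flow for 1.0050 to horizon, guard not reached → x = (1.8456)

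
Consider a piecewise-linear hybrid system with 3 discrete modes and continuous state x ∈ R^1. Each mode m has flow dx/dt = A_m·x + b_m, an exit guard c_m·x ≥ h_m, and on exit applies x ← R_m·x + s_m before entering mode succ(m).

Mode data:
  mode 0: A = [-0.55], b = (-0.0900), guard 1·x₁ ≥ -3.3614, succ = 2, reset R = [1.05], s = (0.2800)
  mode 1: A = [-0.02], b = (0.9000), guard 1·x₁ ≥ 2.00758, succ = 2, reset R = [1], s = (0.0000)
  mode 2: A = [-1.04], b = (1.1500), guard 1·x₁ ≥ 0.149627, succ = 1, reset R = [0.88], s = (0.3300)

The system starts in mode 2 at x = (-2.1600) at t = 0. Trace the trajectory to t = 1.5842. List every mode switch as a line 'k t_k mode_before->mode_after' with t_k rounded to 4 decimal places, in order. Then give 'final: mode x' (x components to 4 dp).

Mode 2: guard c·x = 0.1496 hit at Δt = 1.1811 (t = 1.1811), x⁻ = (0.1496) → reset → x⁺ = (0.4617), jump to mode 1
Mode 1: flow for 0.4031 to horizon, guard not reached → x = (0.8193)

1 1.1811 2->1
final: 1 0.8193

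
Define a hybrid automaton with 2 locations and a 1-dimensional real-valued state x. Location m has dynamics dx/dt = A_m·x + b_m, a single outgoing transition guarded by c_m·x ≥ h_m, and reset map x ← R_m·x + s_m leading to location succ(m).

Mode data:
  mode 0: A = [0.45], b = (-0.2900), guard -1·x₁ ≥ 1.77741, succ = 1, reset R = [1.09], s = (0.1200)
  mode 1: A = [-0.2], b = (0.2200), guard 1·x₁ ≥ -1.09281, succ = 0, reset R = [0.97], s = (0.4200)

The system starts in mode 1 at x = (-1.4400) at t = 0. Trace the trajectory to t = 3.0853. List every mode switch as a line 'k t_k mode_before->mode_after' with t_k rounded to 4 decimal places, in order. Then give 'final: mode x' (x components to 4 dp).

1 0.7349 1->0
2 2.1442 0->1
final: 1 -1.3169

Mode 1: guard c·x = -1.0928 hit at Δt = 0.7349 (t = 0.7349), x⁻ = (-1.0928) → reset → x⁺ = (-0.6400), jump to mode 0
Mode 0: guard c·x = 1.7774 hit at Δt = 1.4093 (t = 2.1442), x⁻ = (-1.7774) → reset → x⁺ = (-1.8174), jump to mode 1
Mode 1: flow for 0.9411 to horizon, guard not reached → x = (-1.3169)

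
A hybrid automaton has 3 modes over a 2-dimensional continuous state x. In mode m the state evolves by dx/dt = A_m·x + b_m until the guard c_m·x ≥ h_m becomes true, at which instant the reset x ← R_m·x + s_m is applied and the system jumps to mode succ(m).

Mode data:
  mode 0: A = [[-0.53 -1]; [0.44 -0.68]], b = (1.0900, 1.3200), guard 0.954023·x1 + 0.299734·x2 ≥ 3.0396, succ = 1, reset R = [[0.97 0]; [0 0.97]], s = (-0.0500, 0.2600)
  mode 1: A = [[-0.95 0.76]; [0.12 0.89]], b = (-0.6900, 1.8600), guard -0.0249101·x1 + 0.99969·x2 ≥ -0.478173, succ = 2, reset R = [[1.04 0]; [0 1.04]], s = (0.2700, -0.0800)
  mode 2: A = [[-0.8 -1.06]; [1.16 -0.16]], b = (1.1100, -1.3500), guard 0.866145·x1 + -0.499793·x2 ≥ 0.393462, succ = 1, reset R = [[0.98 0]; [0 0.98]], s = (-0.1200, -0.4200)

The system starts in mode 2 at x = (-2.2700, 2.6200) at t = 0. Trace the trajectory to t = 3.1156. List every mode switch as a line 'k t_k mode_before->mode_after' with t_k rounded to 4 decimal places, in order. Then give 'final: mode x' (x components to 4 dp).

Mode 2: guard c·x = 0.3935 hit at Δt = 1.1948 (t = 1.1948), x⁻ = (-0.1597, -1.0640) → reset → x⁺ = (-0.2765, -1.4627), jump to mode 1
Mode 1: guard c·x = -0.4782 hit at Δt = 1.1663 (t = 2.3611), x⁻ = (-1.0973, -0.5057) → reset → x⁺ = (-0.8712, -0.6059), jump to mode 2
Mode 2: guard c·x = 0.3935 hit at Δt = 0.2775 (t = 2.6386), x⁻ = (-0.1872, -1.1117) → reset → x⁺ = (-0.3035, -1.5095), jump to mode 1
Mode 1: flow for 0.4770 to horizon, guard not reached → x = (-0.8580, -1.2446)

1 1.1948 2->1
2 2.3611 1->2
3 2.6386 2->1
final: 1 -0.8580 -1.2446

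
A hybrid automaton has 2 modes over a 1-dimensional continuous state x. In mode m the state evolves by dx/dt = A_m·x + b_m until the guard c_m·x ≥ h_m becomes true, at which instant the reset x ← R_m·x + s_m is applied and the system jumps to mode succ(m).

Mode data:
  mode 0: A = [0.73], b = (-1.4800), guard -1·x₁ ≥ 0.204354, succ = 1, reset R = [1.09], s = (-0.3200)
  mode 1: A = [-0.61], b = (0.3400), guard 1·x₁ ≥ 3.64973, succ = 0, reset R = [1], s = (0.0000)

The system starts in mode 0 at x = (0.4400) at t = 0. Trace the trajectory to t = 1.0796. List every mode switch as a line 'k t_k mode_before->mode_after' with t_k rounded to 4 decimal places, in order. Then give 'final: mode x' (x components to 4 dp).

1 0.4667 0->1
final: 1 -0.1996

Mode 0: guard c·x = 0.2044 hit at Δt = 0.4667 (t = 0.4667), x⁻ = (-0.2044) → reset → x⁺ = (-0.5427), jump to mode 1
Mode 1: flow for 0.6129 to horizon, guard not reached → x = (-0.1996)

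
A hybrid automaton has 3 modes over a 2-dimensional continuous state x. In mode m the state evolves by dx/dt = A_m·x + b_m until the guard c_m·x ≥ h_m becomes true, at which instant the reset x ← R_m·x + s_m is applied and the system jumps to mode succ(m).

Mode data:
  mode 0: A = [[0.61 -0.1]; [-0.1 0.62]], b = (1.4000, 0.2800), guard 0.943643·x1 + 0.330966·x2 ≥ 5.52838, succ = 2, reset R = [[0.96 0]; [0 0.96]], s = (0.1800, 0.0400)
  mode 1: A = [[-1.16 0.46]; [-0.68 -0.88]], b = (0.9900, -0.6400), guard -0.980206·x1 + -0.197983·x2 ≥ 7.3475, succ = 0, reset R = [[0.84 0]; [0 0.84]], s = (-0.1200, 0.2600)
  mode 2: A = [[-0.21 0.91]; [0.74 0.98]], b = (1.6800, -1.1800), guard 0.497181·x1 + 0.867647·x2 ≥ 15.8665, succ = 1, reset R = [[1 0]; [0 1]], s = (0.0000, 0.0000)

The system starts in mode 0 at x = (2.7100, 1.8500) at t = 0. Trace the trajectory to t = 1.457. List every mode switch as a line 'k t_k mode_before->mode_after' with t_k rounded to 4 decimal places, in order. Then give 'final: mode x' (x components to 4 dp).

1 0.6382 0->2
final: 2 9.4033 10.3487

Mode 0: guard c·x = 5.5284 hit at Δt = 0.6382 (t = 0.6382), x⁻ = (4.9188, 2.6795) → reset → x⁺ = (4.9020, 2.6123), jump to mode 2
Mode 2: flow for 0.8188 to horizon, guard not reached → x = (9.4033, 10.3487)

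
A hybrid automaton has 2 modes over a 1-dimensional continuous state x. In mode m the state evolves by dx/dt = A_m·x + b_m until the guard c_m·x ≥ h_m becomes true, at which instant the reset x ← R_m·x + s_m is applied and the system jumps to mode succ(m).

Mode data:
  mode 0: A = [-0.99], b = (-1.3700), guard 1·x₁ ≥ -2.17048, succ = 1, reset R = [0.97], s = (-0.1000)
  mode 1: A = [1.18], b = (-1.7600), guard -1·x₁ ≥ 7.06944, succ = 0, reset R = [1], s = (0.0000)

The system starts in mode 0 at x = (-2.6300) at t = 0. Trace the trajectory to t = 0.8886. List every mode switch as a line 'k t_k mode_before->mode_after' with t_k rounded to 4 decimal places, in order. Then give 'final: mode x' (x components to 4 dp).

1 0.4647 0->1
final: 1 -4.6049

Mode 0: guard c·x = -2.1705 hit at Δt = 0.4647 (t = 0.4647), x⁻ = (-2.1705) → reset → x⁺ = (-2.2054), jump to mode 1
Mode 1: flow for 0.4239 to horizon, guard not reached → x = (-4.6049)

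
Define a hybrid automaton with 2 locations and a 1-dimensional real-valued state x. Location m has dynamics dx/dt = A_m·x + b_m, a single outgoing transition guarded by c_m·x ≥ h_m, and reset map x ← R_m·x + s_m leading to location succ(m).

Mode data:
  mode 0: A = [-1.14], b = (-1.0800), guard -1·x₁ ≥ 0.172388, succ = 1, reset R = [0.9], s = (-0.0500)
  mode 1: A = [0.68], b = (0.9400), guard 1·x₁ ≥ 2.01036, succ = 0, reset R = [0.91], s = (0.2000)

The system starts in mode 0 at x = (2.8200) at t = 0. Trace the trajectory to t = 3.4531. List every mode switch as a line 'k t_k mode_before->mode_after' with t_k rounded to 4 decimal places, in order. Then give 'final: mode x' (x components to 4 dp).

1 1.3871 0->1
2 2.9437 1->0
final: 0 0.7181

Mode 0: guard c·x = 0.1724 hit at Δt = 1.3871 (t = 1.3871), x⁻ = (-0.1724) → reset → x⁺ = (-0.2051), jump to mode 1
Mode 1: guard c·x = 2.0104 hit at Δt = 1.5566 (t = 2.9437), x⁻ = (2.0104) → reset → x⁺ = (2.0294), jump to mode 0
Mode 0: flow for 0.5094 to horizon, guard not reached → x = (0.7181)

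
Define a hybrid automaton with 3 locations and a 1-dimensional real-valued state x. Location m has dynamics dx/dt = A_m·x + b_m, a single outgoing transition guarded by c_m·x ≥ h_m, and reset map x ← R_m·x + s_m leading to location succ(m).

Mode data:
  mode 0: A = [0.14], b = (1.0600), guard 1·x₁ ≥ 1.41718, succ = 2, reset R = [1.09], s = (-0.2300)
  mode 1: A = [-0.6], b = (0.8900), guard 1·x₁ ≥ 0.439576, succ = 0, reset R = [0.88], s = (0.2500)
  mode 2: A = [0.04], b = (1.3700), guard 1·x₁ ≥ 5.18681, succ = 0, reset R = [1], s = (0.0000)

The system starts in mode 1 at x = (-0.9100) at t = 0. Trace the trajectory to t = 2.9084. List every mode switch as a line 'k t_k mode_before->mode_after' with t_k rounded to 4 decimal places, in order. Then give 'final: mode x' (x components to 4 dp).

Mode 1: guard c·x = 0.4396 hit at Δt = 1.3831 (t = 1.3831), x⁻ = (0.4396) → reset → x⁺ = (0.6368), jump to mode 0
Mode 0: guard c·x = 1.4172 hit at Δt = 0.6487 (t = 2.0318), x⁻ = (1.4172) → reset → x⁺ = (1.3147), jump to mode 2
Mode 2: flow for 0.8766 to horizon, guard not reached → x = (2.5839)

1 1.3831 1->0
2 2.0318 0->2
final: 2 2.5839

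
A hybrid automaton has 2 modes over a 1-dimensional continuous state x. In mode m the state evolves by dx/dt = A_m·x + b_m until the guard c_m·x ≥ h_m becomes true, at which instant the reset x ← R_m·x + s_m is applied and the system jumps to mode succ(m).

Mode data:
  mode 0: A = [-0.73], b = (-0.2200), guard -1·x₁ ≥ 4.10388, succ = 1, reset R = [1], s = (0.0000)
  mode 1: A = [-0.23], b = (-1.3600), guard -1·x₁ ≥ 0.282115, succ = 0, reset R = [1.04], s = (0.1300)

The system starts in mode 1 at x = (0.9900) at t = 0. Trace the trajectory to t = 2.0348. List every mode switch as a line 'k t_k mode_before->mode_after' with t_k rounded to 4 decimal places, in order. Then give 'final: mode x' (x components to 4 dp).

Mode 1: guard c·x = 0.2821 hit at Δt = 0.8856 (t = 0.8856), x⁻ = (-0.2821) → reset → x⁺ = (-0.1634), jump to mode 0
Mode 0: flow for 1.1492 to horizon, guard not reached → x = (-0.2417)

1 0.8856 1->0
final: 0 -0.2417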